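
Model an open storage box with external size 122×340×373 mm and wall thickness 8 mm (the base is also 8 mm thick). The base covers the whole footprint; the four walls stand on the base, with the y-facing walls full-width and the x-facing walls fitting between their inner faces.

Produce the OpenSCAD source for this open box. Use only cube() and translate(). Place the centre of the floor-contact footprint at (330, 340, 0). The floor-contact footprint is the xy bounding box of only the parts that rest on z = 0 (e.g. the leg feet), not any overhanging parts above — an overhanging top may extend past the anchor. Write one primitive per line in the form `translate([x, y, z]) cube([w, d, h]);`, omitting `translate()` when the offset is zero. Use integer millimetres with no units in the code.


translate([269, 170, 0]) cube([122, 340, 8]);
translate([269, 170, 8]) cube([122, 8, 365]);
translate([269, 502, 8]) cube([122, 8, 365]);
translate([269, 178, 8]) cube([8, 324, 365]);
translate([383, 178, 8]) cube([8, 324, 365]);


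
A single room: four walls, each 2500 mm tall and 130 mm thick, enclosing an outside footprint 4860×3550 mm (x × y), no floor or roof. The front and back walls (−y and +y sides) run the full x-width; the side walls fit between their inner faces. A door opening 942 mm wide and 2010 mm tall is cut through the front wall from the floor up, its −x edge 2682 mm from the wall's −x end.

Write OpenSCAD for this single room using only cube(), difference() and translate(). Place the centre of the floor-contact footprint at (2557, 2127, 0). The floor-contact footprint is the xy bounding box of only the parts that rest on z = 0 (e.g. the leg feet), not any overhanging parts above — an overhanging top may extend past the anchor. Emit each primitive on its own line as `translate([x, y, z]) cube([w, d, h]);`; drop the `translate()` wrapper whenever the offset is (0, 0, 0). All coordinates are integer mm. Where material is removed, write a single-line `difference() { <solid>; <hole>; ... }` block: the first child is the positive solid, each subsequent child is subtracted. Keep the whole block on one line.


difference() { translate([127, 352, 0]) cube([4860, 130, 2500]); translate([2809, 352, 0]) cube([942, 130, 2010]); }
translate([127, 3772, 0]) cube([4860, 130, 2500]);
translate([127, 482, 0]) cube([130, 3290, 2500]);
translate([4857, 482, 0]) cube([130, 3290, 2500]);


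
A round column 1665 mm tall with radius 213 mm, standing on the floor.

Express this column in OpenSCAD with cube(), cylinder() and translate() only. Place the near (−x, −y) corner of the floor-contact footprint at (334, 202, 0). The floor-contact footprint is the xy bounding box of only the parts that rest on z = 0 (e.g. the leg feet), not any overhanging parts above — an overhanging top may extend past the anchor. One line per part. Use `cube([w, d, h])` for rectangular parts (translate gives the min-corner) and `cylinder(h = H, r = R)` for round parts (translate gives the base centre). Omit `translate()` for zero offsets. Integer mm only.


translate([547, 415, 0]) cylinder(h = 1665, r = 213);


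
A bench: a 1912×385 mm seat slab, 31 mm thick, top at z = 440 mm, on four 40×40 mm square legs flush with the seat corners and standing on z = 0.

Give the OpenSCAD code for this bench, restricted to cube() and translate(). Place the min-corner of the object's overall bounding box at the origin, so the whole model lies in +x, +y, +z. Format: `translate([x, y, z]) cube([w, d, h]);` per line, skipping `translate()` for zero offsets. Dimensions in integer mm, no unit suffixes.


translate([0, 0, 409]) cube([1912, 385, 31]);
cube([40, 40, 409]);
translate([0, 345, 0]) cube([40, 40, 409]);
translate([1872, 0, 0]) cube([40, 40, 409]);
translate([1872, 345, 0]) cube([40, 40, 409]);


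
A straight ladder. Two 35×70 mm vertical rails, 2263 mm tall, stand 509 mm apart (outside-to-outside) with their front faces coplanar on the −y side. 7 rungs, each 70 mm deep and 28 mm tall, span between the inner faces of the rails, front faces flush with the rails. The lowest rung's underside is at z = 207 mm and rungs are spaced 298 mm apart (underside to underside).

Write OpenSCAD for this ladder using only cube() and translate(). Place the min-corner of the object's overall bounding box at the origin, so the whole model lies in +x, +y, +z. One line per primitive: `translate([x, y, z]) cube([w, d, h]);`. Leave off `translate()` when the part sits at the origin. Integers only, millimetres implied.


cube([35, 70, 2263]);
translate([474, 0, 0]) cube([35, 70, 2263]);
translate([35, 0, 207]) cube([439, 70, 28]);
translate([35, 0, 505]) cube([439, 70, 28]);
translate([35, 0, 803]) cube([439, 70, 28]);
translate([35, 0, 1101]) cube([439, 70, 28]);
translate([35, 0, 1399]) cube([439, 70, 28]);
translate([35, 0, 1697]) cube([439, 70, 28]);
translate([35, 0, 1995]) cube([439, 70, 28]);


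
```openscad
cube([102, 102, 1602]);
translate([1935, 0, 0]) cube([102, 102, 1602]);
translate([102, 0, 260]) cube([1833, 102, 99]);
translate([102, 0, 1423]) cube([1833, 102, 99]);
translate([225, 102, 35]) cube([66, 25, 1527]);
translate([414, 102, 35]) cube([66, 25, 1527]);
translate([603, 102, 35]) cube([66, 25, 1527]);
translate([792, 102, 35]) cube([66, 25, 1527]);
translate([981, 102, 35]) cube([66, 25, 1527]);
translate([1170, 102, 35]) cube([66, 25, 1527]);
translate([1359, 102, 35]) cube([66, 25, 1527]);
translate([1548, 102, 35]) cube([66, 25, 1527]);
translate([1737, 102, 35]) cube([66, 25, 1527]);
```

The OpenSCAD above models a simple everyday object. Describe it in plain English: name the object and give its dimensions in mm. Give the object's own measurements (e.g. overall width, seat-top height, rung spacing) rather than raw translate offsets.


A fence section. Two 102×102 mm posts, 1602 mm tall, stand on the floor with a clear span of 1833 mm between their inner faces. Two horizontal rails of 102×99 mm section span the gap between the posts with their undersides at z = 260 mm and z = 1423 mm, flush with the posts' −y face. 9 pickets, each 66 mm wide, 25 mm thick and 1527 mm tall, are fixed to the +y face of the rails with their bottoms at z = 35 mm, spaced across the span with a 123 mm gap after the −x post and between neighbouring pickets, with 132 mm left before the +x post.


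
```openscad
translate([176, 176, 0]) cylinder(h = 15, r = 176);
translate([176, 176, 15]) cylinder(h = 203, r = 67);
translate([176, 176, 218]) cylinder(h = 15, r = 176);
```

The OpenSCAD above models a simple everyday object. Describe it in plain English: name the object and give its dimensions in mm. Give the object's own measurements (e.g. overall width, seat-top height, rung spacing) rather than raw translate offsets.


A spool: two coaxial disc flanges of radius 176 mm and thickness 15 mm, joined by a core cylinder of radius 67 mm and height 203 mm. The lower flange rests on z = 0 and the three cylinders share a vertical axis.


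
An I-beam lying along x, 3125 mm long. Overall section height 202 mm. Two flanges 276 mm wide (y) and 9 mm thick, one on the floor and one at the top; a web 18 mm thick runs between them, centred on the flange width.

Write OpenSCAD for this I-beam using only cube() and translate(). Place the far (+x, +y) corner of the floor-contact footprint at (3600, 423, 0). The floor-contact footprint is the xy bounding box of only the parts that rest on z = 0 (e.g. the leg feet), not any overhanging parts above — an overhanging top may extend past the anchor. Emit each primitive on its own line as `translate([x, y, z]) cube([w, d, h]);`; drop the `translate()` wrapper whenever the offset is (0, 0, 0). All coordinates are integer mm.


translate([475, 147, 0]) cube([3125, 276, 9]);
translate([475, 276, 9]) cube([3125, 18, 184]);
translate([475, 147, 193]) cube([3125, 276, 9]);


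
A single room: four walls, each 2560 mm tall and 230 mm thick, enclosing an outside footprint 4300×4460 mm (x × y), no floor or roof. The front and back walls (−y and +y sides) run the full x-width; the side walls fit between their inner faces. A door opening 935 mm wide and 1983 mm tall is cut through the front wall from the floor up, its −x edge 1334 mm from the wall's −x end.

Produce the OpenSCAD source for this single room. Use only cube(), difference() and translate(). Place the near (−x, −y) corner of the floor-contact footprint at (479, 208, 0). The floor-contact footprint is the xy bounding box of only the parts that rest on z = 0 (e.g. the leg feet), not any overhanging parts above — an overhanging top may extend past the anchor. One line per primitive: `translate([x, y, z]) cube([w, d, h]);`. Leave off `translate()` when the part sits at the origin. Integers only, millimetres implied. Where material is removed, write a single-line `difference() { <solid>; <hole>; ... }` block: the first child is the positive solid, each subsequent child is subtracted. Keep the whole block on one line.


difference() { translate([479, 208, 0]) cube([4300, 230, 2560]); translate([1813, 208, 0]) cube([935, 230, 1983]); }
translate([479, 4438, 0]) cube([4300, 230, 2560]);
translate([479, 438, 0]) cube([230, 4000, 2560]);
translate([4549, 438, 0]) cube([230, 4000, 2560]);


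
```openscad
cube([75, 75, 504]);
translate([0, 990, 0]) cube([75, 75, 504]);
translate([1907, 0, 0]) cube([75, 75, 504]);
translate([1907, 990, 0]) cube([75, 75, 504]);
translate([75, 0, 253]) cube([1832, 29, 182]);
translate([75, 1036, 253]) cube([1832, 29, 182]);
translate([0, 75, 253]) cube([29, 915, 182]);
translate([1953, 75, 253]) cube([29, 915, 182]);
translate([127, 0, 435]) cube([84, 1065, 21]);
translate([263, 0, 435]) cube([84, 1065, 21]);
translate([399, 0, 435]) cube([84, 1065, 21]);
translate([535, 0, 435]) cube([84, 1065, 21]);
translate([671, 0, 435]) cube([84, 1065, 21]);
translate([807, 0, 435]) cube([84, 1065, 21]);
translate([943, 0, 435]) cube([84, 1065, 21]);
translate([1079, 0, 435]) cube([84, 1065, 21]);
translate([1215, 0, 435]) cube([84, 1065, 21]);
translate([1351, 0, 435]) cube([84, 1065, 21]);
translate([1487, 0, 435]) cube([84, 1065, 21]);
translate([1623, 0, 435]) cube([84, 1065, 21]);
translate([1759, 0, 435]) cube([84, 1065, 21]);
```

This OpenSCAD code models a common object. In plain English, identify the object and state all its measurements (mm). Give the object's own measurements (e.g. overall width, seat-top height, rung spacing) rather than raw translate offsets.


A bed frame 1982 mm long (x) by 1065 mm wide (y). Four 75×75 mm corner posts, 504 mm tall, at the corners of the footprint. Four rails of 29 mm thickness and 182 mm height run between adjacent posts with their undersides at z = 253 mm, their outer faces flush with the outside of the frame (the two x-running rails run between the posts' inner faces; the two y-running rails run between the posts' inner faces). 13 slats, each 84 mm wide (x) and 21 mm thick, lie across the top of the two x-running rails, running the full 1065 mm width of the frame in y; along x they sit between the end posts with a 52 mm gap after the −x posts and between neighbouring slats, leaving 64 mm before the +x posts.


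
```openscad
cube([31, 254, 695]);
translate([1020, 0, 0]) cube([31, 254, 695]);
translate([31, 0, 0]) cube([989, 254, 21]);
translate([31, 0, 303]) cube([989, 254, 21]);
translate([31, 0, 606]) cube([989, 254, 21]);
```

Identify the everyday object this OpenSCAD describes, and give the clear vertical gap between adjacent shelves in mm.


A bookshelf. The clear shelf gap is 282 mm.

Two tall side panels with 3 horizontal boards between them — a bookshelf. The first two shelf undersides are at z = 0 and z = 303; with shelf thickness 21, the clear gap is 303 − 0 − 21 = 282 mm.


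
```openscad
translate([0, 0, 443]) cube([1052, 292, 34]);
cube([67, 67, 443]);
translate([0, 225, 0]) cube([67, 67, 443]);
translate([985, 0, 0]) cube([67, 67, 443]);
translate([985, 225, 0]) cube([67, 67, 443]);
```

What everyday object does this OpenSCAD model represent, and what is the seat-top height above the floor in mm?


A bench. The seat-top height is 477 mm.

A long slab on four corner posts — a bench. The slab sits at z = 443 with thickness 34, so the top is 443 + 34 = 477 mm.


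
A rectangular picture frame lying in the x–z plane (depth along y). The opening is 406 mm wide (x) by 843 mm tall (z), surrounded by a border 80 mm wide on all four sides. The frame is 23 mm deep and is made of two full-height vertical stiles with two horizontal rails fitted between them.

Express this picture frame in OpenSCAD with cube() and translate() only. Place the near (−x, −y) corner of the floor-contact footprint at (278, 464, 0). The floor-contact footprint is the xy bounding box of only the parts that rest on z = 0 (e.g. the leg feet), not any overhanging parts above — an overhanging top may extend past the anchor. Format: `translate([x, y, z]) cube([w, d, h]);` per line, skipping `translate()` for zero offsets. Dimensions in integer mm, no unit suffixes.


translate([278, 464, 0]) cube([80, 23, 1003]);
translate([764, 464, 0]) cube([80, 23, 1003]);
translate([358, 464, 0]) cube([406, 23, 80]);
translate([358, 464, 923]) cube([406, 23, 80]);


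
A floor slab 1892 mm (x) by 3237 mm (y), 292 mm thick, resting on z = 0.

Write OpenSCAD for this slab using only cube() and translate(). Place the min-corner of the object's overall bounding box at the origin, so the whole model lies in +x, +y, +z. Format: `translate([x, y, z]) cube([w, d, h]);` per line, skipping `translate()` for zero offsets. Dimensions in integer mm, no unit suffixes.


cube([1892, 3237, 292]);


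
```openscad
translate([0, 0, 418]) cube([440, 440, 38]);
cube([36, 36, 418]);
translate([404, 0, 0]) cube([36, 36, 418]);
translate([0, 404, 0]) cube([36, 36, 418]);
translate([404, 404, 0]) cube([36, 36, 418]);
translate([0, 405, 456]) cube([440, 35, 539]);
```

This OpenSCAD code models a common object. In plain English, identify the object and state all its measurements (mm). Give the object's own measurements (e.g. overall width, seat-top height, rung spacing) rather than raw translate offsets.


A chair. The seat is a 440×440×38 mm slab with its top at z = 456 mm, on four 36×36 mm corner legs (flush with the seat edges, standing on z = 0). A flat backrest 35 mm thick, 539 mm tall, spans the full seat width and rises from the seat top along its +y edge, rear face flush with the rear of the seat.


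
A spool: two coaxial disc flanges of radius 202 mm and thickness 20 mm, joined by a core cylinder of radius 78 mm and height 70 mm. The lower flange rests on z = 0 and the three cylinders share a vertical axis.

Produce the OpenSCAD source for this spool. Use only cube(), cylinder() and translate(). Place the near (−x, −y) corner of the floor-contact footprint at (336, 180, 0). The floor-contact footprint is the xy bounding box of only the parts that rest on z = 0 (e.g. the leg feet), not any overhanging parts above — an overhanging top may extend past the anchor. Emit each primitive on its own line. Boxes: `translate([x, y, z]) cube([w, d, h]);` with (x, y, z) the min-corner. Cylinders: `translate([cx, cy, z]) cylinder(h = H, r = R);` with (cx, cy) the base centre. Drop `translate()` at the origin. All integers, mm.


translate([538, 382, 0]) cylinder(h = 20, r = 202);
translate([538, 382, 20]) cylinder(h = 70, r = 78);
translate([538, 382, 90]) cylinder(h = 20, r = 202);


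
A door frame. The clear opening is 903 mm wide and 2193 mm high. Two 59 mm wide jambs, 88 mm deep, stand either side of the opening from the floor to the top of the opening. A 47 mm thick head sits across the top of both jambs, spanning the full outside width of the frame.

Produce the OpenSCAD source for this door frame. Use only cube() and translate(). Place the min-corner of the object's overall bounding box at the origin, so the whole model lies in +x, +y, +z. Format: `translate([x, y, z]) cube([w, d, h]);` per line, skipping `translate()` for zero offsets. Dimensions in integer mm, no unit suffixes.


cube([59, 88, 2193]);
translate([962, 0, 0]) cube([59, 88, 2193]);
translate([0, 0, 2193]) cube([1021, 88, 47]);


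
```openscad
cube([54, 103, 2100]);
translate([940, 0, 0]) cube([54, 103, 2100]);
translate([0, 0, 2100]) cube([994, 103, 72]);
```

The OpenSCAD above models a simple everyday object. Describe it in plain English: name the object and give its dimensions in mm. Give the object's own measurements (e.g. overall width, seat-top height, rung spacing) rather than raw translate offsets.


A door frame. The clear opening is 886 mm wide and 2100 mm high. Two 54 mm wide jambs, 103 mm deep, stand either side of the opening from the floor to the top of the opening. A 72 mm thick head sits across the top of both jambs, spanning the full outside width of the frame.


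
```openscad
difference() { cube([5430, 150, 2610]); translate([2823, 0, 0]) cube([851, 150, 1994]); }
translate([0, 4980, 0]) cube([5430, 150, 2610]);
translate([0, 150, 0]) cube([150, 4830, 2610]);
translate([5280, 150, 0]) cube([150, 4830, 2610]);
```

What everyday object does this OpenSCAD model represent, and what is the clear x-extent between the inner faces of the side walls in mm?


A single room. The interior width is 5130 mm.

Four walls enclosing a rectangle with a door in the front wall — a room. Outside width 5430 minus two 150 mm walls gives 5130 mm.


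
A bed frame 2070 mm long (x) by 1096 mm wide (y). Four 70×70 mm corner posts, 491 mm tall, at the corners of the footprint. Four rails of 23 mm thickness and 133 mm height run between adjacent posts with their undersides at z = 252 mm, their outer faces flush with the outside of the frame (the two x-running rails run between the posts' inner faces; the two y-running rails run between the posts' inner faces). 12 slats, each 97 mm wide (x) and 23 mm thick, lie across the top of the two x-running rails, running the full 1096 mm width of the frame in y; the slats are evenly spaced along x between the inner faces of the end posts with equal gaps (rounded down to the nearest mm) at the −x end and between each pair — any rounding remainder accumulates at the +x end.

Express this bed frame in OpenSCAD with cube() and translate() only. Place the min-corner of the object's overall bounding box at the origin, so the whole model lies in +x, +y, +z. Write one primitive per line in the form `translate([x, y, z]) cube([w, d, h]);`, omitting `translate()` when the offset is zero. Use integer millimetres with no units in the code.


cube([70, 70, 491]);
translate([0, 1026, 0]) cube([70, 70, 491]);
translate([2000, 0, 0]) cube([70, 70, 491]);
translate([2000, 1026, 0]) cube([70, 70, 491]);
translate([70, 0, 252]) cube([1930, 23, 133]);
translate([70, 1073, 252]) cube([1930, 23, 133]);
translate([0, 70, 252]) cube([23, 956, 133]);
translate([2047, 70, 252]) cube([23, 956, 133]);
translate([128, 0, 385]) cube([97, 1096, 23]);
translate([283, 0, 385]) cube([97, 1096, 23]);
translate([438, 0, 385]) cube([97, 1096, 23]);
translate([593, 0, 385]) cube([97, 1096, 23]);
translate([748, 0, 385]) cube([97, 1096, 23]);
translate([903, 0, 385]) cube([97, 1096, 23]);
translate([1058, 0, 385]) cube([97, 1096, 23]);
translate([1213, 0, 385]) cube([97, 1096, 23]);
translate([1368, 0, 385]) cube([97, 1096, 23]);
translate([1523, 0, 385]) cube([97, 1096, 23]);
translate([1678, 0, 385]) cube([97, 1096, 23]);
translate([1833, 0, 385]) cube([97, 1096, 23]);


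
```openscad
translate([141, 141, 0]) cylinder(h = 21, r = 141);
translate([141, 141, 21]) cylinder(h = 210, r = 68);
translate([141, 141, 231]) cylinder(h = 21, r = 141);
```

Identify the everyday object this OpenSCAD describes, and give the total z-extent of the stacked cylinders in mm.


A spool. The overall height is 252 mm.

Three coaxial cylinders, large–small–large — a spool. Two 21 mm flanges and a 210 mm core give 21 + 210 + 21 = 252 mm.


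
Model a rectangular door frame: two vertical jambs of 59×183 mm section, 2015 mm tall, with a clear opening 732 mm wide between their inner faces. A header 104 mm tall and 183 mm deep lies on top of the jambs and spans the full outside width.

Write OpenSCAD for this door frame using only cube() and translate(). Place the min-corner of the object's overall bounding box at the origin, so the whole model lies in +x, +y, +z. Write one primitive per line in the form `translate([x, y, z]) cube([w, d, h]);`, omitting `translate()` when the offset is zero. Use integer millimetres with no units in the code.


cube([59, 183, 2015]);
translate([791, 0, 0]) cube([59, 183, 2015]);
translate([0, 0, 2015]) cube([850, 183, 104]);


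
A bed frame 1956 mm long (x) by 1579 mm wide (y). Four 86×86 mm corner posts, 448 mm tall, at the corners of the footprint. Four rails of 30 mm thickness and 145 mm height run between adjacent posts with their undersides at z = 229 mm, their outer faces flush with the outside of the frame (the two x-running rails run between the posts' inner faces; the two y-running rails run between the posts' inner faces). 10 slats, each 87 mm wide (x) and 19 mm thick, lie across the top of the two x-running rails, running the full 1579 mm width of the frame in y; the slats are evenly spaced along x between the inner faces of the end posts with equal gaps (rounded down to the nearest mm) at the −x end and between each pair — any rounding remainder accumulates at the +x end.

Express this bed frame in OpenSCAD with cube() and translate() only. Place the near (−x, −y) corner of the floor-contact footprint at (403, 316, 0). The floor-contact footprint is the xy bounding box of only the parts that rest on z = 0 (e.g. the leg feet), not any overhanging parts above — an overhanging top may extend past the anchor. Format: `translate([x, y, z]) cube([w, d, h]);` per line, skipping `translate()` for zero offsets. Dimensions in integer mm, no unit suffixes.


translate([403, 316, 0]) cube([86, 86, 448]);
translate([403, 1809, 0]) cube([86, 86, 448]);
translate([2273, 316, 0]) cube([86, 86, 448]);
translate([2273, 1809, 0]) cube([86, 86, 448]);
translate([489, 316, 229]) cube([1784, 30, 145]);
translate([489, 1865, 229]) cube([1784, 30, 145]);
translate([403, 402, 229]) cube([30, 1407, 145]);
translate([2329, 402, 229]) cube([30, 1407, 145]);
translate([572, 316, 374]) cube([87, 1579, 19]);
translate([742, 316, 374]) cube([87, 1579, 19]);
translate([912, 316, 374]) cube([87, 1579, 19]);
translate([1082, 316, 374]) cube([87, 1579, 19]);
translate([1252, 316, 374]) cube([87, 1579, 19]);
translate([1422, 316, 374]) cube([87, 1579, 19]);
translate([1592, 316, 374]) cube([87, 1579, 19]);
translate([1762, 316, 374]) cube([87, 1579, 19]);
translate([1932, 316, 374]) cube([87, 1579, 19]);
translate([2102, 316, 374]) cube([87, 1579, 19]);


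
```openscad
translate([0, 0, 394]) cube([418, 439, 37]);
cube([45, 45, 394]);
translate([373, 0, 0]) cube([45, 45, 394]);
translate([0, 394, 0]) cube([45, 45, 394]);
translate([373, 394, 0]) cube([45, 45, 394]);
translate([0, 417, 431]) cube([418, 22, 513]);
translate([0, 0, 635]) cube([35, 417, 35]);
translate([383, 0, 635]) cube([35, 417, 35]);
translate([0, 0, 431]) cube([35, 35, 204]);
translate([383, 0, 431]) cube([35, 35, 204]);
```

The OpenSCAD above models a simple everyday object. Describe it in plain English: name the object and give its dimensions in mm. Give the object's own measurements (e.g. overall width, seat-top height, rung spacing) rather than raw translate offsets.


A chair. The seat is a 418×439×37 mm slab with its top at z = 431 mm, on four 45×45 mm corner legs (flush with the seat edges, standing on z = 0). A flat backrest 22 mm thick, 513 mm tall, spans the full seat width and rises from the seat top along its +y edge, rear face flush with the rear of the seat. Two armrests of 35×35 mm section run along each side from the seat's front edge to the front of the backrest, top faces 239 mm above the seat top and outer faces flush with the seat's x-edges; a 35×35 mm post under the front of each armrest stands on the seat at the front corner.


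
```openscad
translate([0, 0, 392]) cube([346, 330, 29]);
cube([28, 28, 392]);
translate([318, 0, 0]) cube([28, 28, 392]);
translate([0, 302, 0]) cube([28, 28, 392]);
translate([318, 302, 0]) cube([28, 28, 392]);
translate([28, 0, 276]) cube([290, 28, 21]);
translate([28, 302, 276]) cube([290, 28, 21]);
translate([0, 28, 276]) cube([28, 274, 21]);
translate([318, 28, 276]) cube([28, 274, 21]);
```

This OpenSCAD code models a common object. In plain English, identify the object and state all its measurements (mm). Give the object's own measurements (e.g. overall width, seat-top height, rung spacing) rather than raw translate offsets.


A four-legged stool. The seat is a 346×330×29 mm slab whose top surface is at z = 421 mm; four square legs, each 28×28 mm in cross-section, run from the floor (z = 0) to the underside of the seat, each flush with a corner of the seat. Four stretchers, 28 mm wide and 21 mm tall, connect adjacent legs with their undersides at z = 276 mm, each running between the inner faces of the legs it joins and aligned with the legs' outer faces on the other axis.


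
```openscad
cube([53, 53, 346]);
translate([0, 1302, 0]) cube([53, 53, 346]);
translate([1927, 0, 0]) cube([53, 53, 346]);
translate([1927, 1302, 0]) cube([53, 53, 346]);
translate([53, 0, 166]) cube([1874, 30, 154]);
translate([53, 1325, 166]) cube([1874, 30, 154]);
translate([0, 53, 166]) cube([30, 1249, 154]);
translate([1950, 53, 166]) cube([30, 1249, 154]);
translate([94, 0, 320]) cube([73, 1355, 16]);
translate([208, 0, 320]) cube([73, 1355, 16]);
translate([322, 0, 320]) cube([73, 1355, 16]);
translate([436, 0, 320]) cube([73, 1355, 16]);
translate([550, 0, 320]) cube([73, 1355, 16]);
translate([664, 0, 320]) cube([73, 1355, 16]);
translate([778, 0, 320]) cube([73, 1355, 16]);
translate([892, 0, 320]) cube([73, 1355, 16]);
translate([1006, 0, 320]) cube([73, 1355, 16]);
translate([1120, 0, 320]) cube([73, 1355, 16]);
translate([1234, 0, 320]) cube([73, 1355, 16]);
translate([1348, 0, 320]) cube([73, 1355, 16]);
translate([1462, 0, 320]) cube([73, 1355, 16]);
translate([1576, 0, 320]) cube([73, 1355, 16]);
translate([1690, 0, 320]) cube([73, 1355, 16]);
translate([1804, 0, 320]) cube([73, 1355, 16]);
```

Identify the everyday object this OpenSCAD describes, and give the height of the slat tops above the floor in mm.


A bed frame. The slat-top height is 336 mm.

Four posts, four rails, and a row of slats — a bed frame. Slats sit on the rails at z = 166 + 154 = 320; with slat thickness 16, the top is 336 mm.


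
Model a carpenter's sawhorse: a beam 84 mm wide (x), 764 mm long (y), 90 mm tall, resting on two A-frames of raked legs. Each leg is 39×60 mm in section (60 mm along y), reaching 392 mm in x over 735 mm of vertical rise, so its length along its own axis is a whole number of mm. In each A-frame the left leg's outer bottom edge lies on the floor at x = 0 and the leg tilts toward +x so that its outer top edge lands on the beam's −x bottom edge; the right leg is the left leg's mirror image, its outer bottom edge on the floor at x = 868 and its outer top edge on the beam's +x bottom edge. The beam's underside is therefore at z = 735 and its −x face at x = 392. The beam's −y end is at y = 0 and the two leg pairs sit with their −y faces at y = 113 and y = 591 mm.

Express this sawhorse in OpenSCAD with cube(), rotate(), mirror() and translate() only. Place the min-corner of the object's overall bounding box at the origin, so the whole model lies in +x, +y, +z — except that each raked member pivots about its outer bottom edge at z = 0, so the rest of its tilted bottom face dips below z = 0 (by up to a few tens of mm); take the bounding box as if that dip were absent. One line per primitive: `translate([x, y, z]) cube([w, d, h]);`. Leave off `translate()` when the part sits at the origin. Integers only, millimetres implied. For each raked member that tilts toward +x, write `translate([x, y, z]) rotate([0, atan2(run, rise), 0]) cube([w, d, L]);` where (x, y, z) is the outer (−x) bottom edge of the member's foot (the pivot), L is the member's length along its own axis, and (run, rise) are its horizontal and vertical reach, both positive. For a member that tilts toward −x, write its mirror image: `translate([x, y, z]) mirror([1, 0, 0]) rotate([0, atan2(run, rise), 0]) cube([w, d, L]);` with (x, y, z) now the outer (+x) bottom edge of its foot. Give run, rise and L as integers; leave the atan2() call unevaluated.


translate([392, 0, 735]) cube([84, 764, 90]);
translate([0, 113, 0]) rotate([0, atan2(392, 735), 0]) cube([39, 60, 833]);
translate([868, 113, 0]) mirror([1, 0, 0]) rotate([0, atan2(392, 735), 0]) cube([39, 60, 833]);
translate([0, 591, 0]) rotate([0, atan2(392, 735), 0]) cube([39, 60, 833]);
translate([868, 591, 0]) mirror([1, 0, 0]) rotate([0, atan2(392, 735), 0]) cube([39, 60, 833]);


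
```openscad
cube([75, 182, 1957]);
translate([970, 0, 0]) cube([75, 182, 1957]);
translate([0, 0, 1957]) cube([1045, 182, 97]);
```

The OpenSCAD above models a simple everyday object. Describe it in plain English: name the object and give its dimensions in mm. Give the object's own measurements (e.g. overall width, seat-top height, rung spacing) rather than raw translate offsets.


A door frame. The clear opening is 895 mm wide and 1957 mm high. Two 75 mm wide jambs, 182 mm deep, stand either side of the opening from the floor to the top of the opening. A 97 mm thick head sits across the top of both jambs, spanning the full outside width of the frame.


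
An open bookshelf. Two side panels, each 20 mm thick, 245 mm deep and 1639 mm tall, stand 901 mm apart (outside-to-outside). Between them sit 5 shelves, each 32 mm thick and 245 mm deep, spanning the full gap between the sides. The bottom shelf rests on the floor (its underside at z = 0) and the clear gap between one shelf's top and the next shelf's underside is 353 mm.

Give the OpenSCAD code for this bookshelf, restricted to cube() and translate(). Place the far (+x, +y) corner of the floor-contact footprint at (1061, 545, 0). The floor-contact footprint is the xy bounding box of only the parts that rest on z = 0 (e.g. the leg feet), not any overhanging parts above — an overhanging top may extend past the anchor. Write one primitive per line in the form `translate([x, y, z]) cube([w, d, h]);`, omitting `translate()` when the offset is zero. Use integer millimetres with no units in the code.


translate([160, 300, 0]) cube([20, 245, 1639]);
translate([1041, 300, 0]) cube([20, 245, 1639]);
translate([180, 300, 0]) cube([861, 245, 32]);
translate([180, 300, 385]) cube([861, 245, 32]);
translate([180, 300, 770]) cube([861, 245, 32]);
translate([180, 300, 1155]) cube([861, 245, 32]);
translate([180, 300, 1540]) cube([861, 245, 32]);


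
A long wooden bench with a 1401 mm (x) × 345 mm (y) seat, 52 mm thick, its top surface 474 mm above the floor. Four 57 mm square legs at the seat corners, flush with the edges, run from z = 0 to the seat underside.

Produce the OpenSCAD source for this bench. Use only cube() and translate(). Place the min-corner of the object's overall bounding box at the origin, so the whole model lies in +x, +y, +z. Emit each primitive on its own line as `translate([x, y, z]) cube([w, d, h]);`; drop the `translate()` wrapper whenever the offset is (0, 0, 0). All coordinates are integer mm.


// leg_h = 474 − 52 = 422
translate([0, 0, 422]) cube([1401, 345, 52]);
cube([57, 57, 422]);
translate([0, 288, 0]) cube([57, 57, 422]);
translate([1344, 0, 0]) cube([57, 57, 422]);
translate([1344, 288, 0]) cube([57, 57, 422]);


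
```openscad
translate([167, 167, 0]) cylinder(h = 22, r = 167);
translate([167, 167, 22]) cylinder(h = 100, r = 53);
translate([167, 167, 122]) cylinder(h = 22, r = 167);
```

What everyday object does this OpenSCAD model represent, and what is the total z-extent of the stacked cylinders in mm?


A spool. The overall height is 144 mm.

Three coaxial cylinders, large–small–large — a spool. Two 22 mm flanges and a 100 mm core give 22 + 100 + 22 = 144 mm.


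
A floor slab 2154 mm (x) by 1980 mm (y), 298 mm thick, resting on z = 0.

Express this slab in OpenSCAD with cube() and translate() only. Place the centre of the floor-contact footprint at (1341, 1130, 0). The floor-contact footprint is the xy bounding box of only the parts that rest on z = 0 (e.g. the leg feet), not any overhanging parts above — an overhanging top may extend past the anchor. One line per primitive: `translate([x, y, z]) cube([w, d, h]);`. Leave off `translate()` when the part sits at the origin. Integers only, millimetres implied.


translate([264, 140, 0]) cube([2154, 1980, 298]);


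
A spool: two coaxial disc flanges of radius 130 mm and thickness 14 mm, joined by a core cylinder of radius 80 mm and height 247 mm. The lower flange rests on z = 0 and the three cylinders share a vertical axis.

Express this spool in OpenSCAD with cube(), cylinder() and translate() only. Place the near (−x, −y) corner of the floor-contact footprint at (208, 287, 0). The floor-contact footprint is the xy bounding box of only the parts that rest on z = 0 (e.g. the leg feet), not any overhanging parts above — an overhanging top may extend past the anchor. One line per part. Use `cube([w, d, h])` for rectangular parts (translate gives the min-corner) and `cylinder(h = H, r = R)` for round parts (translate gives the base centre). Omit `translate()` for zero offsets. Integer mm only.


translate([338, 417, 0]) cylinder(h = 14, r = 130);
translate([338, 417, 14]) cylinder(h = 247, r = 80);
translate([338, 417, 261]) cylinder(h = 14, r = 130);


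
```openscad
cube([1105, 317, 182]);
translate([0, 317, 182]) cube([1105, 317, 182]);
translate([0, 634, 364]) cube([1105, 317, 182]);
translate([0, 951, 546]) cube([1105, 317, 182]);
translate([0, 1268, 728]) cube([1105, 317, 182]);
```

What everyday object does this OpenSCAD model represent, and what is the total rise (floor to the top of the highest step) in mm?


A staircase. The total rise is 910 mm.

5 identical blocks, each offset up and back from the previous — a staircase. Each step is 182 mm tall and there are 5 of them, so the total rise is 5 × 182 = 910 mm.


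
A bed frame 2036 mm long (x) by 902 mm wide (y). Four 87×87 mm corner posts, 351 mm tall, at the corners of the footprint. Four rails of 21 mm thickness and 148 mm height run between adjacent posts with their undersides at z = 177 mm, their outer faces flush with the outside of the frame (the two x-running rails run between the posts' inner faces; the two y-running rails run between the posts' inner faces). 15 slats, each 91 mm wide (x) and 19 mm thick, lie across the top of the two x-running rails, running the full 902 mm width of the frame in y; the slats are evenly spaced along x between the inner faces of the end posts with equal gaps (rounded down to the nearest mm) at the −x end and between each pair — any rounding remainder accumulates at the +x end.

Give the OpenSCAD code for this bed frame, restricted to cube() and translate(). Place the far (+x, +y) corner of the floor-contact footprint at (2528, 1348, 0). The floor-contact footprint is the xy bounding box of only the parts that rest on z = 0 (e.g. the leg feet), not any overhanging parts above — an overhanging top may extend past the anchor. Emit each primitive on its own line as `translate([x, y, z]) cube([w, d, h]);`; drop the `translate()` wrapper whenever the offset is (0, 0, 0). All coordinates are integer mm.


translate([492, 446, 0]) cube([87, 87, 351]);
translate([492, 1261, 0]) cube([87, 87, 351]);
translate([2441, 446, 0]) cube([87, 87, 351]);
translate([2441, 1261, 0]) cube([87, 87, 351]);
translate([579, 446, 177]) cube([1862, 21, 148]);
translate([579, 1327, 177]) cube([1862, 21, 148]);
translate([492, 533, 177]) cube([21, 728, 148]);
translate([2507, 533, 177]) cube([21, 728, 148]);
translate([610, 446, 325]) cube([91, 902, 19]);
translate([732, 446, 325]) cube([91, 902, 19]);
translate([854, 446, 325]) cube([91, 902, 19]);
translate([976, 446, 325]) cube([91, 902, 19]);
translate([1098, 446, 325]) cube([91, 902, 19]);
translate([1220, 446, 325]) cube([91, 902, 19]);
translate([1342, 446, 325]) cube([91, 902, 19]);
translate([1464, 446, 325]) cube([91, 902, 19]);
translate([1586, 446, 325]) cube([91, 902, 19]);
translate([1708, 446, 325]) cube([91, 902, 19]);
translate([1830, 446, 325]) cube([91, 902, 19]);
translate([1952, 446, 325]) cube([91, 902, 19]);
translate([2074, 446, 325]) cube([91, 902, 19]);
translate([2196, 446, 325]) cube([91, 902, 19]);
translate([2318, 446, 325]) cube([91, 902, 19]);


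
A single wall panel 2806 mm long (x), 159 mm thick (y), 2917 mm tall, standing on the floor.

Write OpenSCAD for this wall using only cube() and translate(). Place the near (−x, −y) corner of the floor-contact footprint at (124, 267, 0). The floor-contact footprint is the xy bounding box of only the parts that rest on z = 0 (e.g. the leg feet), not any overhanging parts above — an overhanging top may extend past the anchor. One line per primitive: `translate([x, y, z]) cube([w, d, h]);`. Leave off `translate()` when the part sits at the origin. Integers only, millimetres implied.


translate([124, 267, 0]) cube([2806, 159, 2917]);


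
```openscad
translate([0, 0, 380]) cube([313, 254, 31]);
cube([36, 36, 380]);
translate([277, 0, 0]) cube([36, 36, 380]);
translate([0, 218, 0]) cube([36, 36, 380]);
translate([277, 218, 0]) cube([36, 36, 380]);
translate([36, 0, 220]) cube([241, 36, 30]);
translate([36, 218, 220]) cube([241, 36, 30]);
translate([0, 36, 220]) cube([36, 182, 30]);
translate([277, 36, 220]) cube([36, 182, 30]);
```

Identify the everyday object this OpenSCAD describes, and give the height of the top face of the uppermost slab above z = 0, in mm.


A stool. The seat height is 411 mm.

A 313×254×31 slab at z = 380 on four corner posts — a stool. The seat top is 380 + 31 = 411 mm.


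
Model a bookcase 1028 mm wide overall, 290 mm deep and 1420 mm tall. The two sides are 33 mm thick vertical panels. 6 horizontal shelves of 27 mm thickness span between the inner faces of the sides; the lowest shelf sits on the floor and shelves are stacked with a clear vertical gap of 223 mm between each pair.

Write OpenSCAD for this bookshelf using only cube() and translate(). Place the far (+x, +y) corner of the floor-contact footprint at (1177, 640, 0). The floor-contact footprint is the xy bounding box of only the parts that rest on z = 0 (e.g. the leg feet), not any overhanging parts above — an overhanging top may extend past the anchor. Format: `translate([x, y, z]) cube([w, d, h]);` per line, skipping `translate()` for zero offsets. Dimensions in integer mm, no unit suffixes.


translate([149, 350, 0]) cube([33, 290, 1420]);
translate([1144, 350, 0]) cube([33, 290, 1420]);
translate([182, 350, 0]) cube([962, 290, 27]);
translate([182, 350, 250]) cube([962, 290, 27]);
translate([182, 350, 500]) cube([962, 290, 27]);
translate([182, 350, 750]) cube([962, 290, 27]);
translate([182, 350, 1000]) cube([962, 290, 27]);
translate([182, 350, 1250]) cube([962, 290, 27]);


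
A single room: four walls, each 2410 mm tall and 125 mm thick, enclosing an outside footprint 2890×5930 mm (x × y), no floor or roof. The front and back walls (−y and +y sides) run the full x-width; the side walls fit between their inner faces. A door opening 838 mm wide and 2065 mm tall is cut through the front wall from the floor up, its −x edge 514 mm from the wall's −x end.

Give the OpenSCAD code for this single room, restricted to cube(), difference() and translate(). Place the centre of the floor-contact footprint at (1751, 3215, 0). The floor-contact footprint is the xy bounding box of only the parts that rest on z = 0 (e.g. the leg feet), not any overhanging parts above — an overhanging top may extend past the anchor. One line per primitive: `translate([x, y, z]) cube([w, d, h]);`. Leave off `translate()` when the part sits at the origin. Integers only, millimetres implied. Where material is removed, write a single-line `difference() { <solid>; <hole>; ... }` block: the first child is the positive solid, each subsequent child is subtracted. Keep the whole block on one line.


difference() { translate([306, 250, 0]) cube([2890, 125, 2410]); translate([820, 250, 0]) cube([838, 125, 2065]); }
translate([306, 6055, 0]) cube([2890, 125, 2410]);
translate([306, 375, 0]) cube([125, 5680, 2410]);
translate([3071, 375, 0]) cube([125, 5680, 2410]);
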